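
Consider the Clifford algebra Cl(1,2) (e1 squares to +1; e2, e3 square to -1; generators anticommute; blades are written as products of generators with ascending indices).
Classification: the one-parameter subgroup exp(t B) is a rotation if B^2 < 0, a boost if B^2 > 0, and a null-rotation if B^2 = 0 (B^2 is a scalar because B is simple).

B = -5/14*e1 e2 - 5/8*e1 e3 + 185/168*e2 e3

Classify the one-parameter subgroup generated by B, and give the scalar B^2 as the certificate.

B^2 term by term: the squares give (-5/14)^2*(e1 e2)^2 + (-5/8)^2*(e1 e3)^2 + (185/168)^2*(e2 e3)^2 = 25/196*(+1) + 25/64*(+1) + 34225/28224*(-1) = -25/36 (each basis 2-blade squares to minus the product of its generators' squares); cross terms between blades sharing an index anticommute and cancel. So B^2 = -25/36.
Answer: rotation, certificate B^2 = -25/36. The invariant at work: B^2 = -25/36 is unchanged by conjugation, hence its sign classifies the subgroup whatever basis B is written in.


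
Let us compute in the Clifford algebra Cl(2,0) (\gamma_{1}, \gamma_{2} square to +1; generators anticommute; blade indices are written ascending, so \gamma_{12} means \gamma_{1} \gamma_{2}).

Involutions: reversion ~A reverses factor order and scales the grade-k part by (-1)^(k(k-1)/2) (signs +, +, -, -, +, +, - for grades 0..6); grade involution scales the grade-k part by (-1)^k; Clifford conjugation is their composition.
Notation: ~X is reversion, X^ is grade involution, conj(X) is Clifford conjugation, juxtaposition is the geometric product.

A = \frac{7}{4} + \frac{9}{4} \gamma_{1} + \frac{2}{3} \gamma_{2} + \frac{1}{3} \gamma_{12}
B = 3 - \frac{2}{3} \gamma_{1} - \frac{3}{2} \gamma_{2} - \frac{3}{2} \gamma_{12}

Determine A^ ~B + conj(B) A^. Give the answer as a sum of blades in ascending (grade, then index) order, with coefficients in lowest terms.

first term: \frac{29}{4} - \frac{89}{12} \gamma_{1} - \frac{70}{9} \gamma_{2} + \frac{59}{9} \gamma_{12}
second term: \frac{9}{4} - \frac{85}{12} \gamma_{1} + \frac{38}{9} \gamma_{2} + \frac{59}{9} \gamma_{12}
Answer: \frac{19}{2} - \frac{29}{2} \gamma_{1} - \frac{32}{9} \gamma_{2} + \frac{118}{9} \gamma_{12}


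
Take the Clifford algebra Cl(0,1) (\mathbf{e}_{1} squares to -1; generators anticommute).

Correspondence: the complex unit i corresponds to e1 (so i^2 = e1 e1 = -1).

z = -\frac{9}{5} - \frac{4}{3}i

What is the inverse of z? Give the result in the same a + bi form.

In blades: z = -\frac{9}{5} - \frac{4}{3} e_{1}.
With qbar = -\frac{9}{5} + \frac{4}{3} e_{1} (scalar fixed, mapped units negated), z qbar = \frac{1129}{225} (the sum of squared coefficients), so z^-1 = qbar / (\frac{1129}{225}) = -\frac{405}{1129} + \frac{300}{1129} e_{1}; translating back:
Answer: -\frac{405}{1129} + \frac{300}{1129}i


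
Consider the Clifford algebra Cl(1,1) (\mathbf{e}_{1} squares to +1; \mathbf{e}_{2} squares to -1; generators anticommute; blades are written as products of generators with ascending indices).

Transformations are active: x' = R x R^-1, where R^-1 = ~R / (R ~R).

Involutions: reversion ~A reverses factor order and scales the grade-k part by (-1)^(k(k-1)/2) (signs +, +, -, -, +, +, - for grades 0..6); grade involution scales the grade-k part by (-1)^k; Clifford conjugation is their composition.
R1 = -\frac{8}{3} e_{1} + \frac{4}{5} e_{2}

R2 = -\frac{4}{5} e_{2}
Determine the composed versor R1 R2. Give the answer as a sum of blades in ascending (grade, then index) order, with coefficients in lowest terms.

Distribute over the terms of R2 (each basis-blade product reordered to ascending indices, repeated generators contracted through their squares):
R1 (-\frac{4}{5} e_{2}) = \frac{16}{25} + \frac{32}{15} e_{1} e_{2}
Answer: \frac{16}{25} + \frac{32}{15} e_{1} e_{2}


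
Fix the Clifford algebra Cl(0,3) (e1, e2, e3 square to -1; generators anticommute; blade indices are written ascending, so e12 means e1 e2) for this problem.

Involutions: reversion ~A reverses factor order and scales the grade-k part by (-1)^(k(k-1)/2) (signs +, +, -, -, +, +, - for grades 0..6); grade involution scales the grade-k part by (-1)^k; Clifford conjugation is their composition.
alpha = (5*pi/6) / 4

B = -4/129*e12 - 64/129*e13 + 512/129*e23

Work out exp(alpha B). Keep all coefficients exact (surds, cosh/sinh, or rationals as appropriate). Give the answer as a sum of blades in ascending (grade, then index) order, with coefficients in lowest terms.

B^2 term by term: the squares give (-4/129)^2*(e12)^2 + (-64/129)^2*(e13)^2 + (512/129)^2*(e23)^2 = 16/16641*(-1) + 4096/16641*(-1) + 262144/16641*(-1) = -16 (each basis 2-blade squares to minus the product of its generators' squares); cross terms between blades sharing an index anticommute and cancel. So B^2 = -16.
B^2 = -16 — the negative square puts this in the circular regime; l = 4, alpha*l = 5*pi/6, so exp(alpha B) = cos(5*pi/6) + (sin(5*pi/6)/4)*B = -sqrt(3)/2 + (1/8)*B.
Answer: -sqrt(3)/2 - 1/258*e12 - 8/129*e13 + 64/129*e23


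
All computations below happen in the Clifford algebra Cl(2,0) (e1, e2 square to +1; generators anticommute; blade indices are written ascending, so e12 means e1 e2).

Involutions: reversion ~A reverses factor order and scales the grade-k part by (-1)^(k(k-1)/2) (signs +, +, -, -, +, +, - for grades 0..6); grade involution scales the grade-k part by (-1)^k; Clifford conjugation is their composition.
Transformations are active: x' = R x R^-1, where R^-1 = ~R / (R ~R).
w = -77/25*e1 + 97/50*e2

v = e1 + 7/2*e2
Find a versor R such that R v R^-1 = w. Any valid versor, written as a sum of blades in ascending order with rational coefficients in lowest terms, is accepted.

The midline construction: v and w both square to 53/4, so reflecting in their sum -52/25*e1 + 136/25*e2 exchanges them.
Answer: -52/25*e1 + 136/25*e2


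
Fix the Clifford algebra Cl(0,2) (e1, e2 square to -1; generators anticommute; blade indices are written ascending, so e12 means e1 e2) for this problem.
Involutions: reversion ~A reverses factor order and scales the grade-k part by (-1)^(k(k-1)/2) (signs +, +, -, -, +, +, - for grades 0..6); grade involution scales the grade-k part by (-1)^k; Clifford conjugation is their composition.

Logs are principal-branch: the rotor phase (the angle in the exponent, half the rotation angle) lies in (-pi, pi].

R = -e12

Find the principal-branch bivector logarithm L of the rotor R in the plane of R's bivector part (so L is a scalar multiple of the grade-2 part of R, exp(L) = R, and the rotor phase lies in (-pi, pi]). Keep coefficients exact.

The scalar part of R is 0, which fixes the principal-branch rotor phase; the unit plane is then the bivector part divided by the sine of that phase, and L is that plane scaled by the phase.
Concretely: cos(phase) = 0 gives phase = ±pi/2, and since phase/sin(phase) is even the sign is immaterial: L = (phase/sin(phase)) * <R>_2 = (pi/2) * <R>_2.
Answer: -pi/2*e12


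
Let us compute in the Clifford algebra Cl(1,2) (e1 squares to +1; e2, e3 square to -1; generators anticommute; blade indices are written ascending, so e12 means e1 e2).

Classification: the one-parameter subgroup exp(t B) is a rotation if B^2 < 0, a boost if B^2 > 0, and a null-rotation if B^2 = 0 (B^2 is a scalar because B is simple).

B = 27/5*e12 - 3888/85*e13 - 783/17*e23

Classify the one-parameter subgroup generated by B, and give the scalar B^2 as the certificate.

B^2 term by term: the squares give (27/5)^2*(e12)^2 + (-3888/85)^2*(e13)^2 + (-783/17)^2*(e23)^2 = 729/25*(+1) + 15116544/7225*(+1) + 613089/289*(-1) = 0 (each basis 2-blade squares to minus the product of its generators' squares); cross terms between blades sharing an index anticommute and cancel. So B^2 = 0.
Answer: null-rotation, certificate B^2 = 0. Key observation: B^2 = 0 is a conjugation invariant, so its sign decides the class regardless of the surface form of B.


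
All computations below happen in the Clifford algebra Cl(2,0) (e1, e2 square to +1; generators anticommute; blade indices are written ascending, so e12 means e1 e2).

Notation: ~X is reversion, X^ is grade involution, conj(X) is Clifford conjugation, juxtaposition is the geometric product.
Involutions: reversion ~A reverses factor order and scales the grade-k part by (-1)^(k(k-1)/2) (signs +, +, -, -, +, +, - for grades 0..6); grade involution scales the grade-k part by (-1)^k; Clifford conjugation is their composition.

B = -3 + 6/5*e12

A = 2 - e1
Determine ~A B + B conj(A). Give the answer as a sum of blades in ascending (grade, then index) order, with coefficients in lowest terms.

first term: -6 + 3*e1 - 6/5*e2 + 12/5*e12
second term: -6 - 3*e1 - 6/5*e2 + 12/5*e12
Answer: -12 - 12/5*e2 + 24/5*e12


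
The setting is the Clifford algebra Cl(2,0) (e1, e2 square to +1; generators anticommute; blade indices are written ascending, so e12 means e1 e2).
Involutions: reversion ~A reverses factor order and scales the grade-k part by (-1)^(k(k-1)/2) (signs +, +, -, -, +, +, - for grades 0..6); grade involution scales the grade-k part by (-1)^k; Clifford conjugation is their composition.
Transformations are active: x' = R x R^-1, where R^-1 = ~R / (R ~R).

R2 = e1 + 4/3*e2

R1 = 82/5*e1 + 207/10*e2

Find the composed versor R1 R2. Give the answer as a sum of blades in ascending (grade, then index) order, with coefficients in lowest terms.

Distribute over the terms of R1 (each basis-blade product reordered to ascending indices, repeated generators contracted through their squares):
(82/5*e1) R2 = 82/5 + 328/15*e12
(207/10*e2) R2 = 138/5 - 207/10*e12
Summing the partial products and collecting blades:
Answer: 44 + 7/6*e12


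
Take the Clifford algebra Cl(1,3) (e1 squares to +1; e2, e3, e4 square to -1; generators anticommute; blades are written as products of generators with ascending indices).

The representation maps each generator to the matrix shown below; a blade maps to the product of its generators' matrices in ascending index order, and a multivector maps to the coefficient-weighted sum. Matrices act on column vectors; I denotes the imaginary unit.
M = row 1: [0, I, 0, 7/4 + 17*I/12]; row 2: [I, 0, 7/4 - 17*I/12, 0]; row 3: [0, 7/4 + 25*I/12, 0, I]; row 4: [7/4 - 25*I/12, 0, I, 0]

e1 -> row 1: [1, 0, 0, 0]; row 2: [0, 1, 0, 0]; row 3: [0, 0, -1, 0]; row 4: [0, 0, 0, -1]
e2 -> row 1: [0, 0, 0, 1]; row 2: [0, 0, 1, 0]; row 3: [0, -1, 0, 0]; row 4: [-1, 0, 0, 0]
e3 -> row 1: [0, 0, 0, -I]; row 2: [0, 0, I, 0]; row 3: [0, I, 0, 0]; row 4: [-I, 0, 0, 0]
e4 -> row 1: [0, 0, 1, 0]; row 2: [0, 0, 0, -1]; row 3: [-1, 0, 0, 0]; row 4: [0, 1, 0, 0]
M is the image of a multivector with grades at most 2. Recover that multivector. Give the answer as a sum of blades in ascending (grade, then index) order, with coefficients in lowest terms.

Method: the blade images are trace-orthogonal — tr(rho(e_A) rho(e_B)^-1) = 4 if A = B and 0 otherwise — and rho(e_A)^-1 = (e_A)^2 * rho(e_A) with (e_A)^2 = +1 or -1, so the coefficient of e_A in the preimage is (e_A)^2 * tr(M rho(e_A))/4.
Nonzero projections over blades of grade <= 2: e3: (e3)^2 = -1, tr(M rho(e3)) = -4/3, coefficient 1/3; e1 e2: (e1 e2)^2 = +1, tr(M rho(e1 e2)) = 7, coefficient 7/4; e1 e3: (e1 e3)^2 = +1, tr(M rho(e1 e3)) = -7, coefficient -7/4; e3 e4: (e3 e4)^2 = -1, tr(M rho(e3 e4)) = 4, coefficient -1. Every other blade of grade <= 2 projects to 0.
Answer: 1/3*e3 + 7/4*e1 e2 - 7/4*e1 e3 - e3 e4


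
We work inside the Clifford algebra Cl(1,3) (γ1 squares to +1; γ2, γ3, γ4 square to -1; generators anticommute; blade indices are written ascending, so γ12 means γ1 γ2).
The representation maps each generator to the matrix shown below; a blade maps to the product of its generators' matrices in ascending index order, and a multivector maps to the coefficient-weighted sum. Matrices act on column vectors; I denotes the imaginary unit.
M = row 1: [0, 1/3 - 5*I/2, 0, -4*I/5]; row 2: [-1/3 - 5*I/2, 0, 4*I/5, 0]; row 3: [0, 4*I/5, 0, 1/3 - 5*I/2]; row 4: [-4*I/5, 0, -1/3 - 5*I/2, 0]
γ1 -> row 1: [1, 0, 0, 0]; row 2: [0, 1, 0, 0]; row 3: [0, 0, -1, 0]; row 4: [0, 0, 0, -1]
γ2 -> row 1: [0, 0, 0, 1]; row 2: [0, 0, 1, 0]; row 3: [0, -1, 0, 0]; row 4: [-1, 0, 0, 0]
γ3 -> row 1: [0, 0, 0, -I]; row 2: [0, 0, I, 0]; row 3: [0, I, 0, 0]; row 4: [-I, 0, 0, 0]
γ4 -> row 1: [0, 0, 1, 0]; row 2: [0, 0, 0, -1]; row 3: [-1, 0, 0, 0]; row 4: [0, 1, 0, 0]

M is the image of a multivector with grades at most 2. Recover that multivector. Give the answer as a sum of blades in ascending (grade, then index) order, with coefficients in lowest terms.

Method: the blade images are trace-orthogonal — tr(rho(e_A) rho(e_B)^-1) = 4 if A = B and 0 otherwise — and rho(e_A)^-1 = (e_A)^2 * rho(e_A) with (e_A)^2 = +1 or -1, so the coefficient of e_A in the preimage is (e_A)^2 * tr(M rho(e_A))/4.
Nonzero projections over blades of grade <= 2: γ3: (γ3)^2 = -1, tr(M rho(γ3)) = -16/5, coefficient 4/5; γ24: (γ24)^2 = -1, tr(M rho(γ24)) = -4/3, coefficient 1/3; γ34: (γ34)^2 = -1, tr(M rho(γ34)) = -10, coefficient 5/2. Every other blade of grade <= 2 projects to 0.
Answer: 4/5*γ3 + 1/3*γ24 + 5/2*γ34


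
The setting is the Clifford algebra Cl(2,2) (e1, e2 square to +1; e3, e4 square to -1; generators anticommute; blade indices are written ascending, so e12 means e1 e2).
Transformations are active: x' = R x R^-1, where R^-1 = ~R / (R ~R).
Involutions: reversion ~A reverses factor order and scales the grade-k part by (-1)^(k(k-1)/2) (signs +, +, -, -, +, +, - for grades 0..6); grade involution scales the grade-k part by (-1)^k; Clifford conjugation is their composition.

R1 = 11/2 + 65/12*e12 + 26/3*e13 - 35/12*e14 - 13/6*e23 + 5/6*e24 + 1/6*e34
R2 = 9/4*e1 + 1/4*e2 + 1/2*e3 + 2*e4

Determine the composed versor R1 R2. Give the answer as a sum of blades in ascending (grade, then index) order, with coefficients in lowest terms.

Distribute over the terms of R2 (each basis-blade product reordered to ascending indices, repeated generators contracted through their squares):
R1 (9/4*e1) = 99/8*e1 - 195/16*e2 - 39/2*e3 + 105/16*e4 - 39/8*e123 + 15/8*e124 + 3/8*e134
R1 (1/4*e2) = 65/48*e1 + 11/8*e2 + 13/24*e3 - 5/24*e4 - 13/6*e123 + 35/48*e124 + 1/24*e234
R1 (1/2*e3) = -13/3*e1 + 13/12*e2 + 11/4*e3 + 1/12*e4 + 65/24*e123 + 35/24*e134 - 5/12*e234
R1 (2*e4) = 35/6*e1 - 5/3*e2 - 1/3*e3 + 11*e4 + 65/6*e124 + 52/3*e134 - 13/3*e234
Summing the partial products and collecting blades:
Answer: 731/48*e1 - 547/48*e2 - 397/24*e3 + 279/16*e4 - 13/3*e123 + 215/16*e124 + 115/6*e134 - 113/24*e234


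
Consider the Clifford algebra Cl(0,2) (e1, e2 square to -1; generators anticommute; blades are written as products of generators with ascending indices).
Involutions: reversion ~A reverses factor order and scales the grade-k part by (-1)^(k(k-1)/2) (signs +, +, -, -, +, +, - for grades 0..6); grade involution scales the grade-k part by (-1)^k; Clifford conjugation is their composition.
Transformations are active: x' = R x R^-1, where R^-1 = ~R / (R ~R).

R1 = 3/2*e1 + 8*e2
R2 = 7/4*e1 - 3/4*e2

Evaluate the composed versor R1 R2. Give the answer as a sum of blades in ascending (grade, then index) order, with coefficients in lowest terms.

Distribute over the terms of R1 (each basis-blade product reordered to ascending indices, repeated generators contracted through their squares):
(3/2*e1) R2 = -21/8 - 9/8*e1 e2
(8*e2) R2 = 6 - 14*e1 e2
Summing the partial products and collecting blades:
Answer: 27/8 - 121/8*e1 e2


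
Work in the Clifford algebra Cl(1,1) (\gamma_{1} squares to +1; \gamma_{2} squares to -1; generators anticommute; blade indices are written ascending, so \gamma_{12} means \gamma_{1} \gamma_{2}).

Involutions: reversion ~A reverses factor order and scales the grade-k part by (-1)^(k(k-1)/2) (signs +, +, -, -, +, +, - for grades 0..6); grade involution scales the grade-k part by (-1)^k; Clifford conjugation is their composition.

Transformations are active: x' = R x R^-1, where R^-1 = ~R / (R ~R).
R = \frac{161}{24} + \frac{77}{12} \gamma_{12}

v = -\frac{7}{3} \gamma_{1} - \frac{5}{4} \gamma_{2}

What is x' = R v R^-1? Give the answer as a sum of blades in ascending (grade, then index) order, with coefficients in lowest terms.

~R = \frac{161}{24} - \frac{77}{12} \gamma_{12}, and R ~R = \frac{245}{64}, so R^-1 = ~R / (\frac{245}{64}).
R v = -\frac{1099}{144} \gamma_{1} + \frac{1897}{288} \gamma_{2}
Answer: -\frac{3296}{135} \gamma_{1} + \frac{13141}{540} \gamma_{2}


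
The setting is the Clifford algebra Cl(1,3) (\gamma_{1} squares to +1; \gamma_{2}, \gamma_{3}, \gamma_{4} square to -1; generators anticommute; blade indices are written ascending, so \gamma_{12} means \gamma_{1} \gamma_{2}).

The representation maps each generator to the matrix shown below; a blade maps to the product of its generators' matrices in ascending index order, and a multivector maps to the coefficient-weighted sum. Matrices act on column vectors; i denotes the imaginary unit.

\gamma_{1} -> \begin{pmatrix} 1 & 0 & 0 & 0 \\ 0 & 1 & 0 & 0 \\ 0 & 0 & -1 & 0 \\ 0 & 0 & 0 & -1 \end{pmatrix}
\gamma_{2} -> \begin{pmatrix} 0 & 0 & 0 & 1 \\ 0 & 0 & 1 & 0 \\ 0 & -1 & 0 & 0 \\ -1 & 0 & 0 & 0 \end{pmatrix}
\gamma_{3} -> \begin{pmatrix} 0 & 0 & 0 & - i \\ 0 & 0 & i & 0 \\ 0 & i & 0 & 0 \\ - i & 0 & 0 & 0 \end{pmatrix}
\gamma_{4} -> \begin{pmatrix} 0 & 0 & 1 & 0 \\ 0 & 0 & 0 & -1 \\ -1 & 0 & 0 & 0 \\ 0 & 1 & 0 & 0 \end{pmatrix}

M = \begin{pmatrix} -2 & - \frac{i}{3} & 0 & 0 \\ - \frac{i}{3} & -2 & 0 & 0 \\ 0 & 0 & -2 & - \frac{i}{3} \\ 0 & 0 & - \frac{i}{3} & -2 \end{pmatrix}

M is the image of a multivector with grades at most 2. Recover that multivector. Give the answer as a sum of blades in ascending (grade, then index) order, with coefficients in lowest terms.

Method: the blade images are trace-orthogonal — tr(rho(e_A) rho(e_B)^-1) = 4 if A = B and 0 otherwise — and rho(e_A)^-1 = (e_A)^2 * rho(e_A) with (e_A)^2 = +1 or -1, so the coefficient of e_A in the preimage is (e_A)^2 * tr(M rho(e_A))/4.
Nonzero projections over blades of grade <= 2: 1: (1)^2 = +1, tr(M 1) = -8, coefficient -2; \gamma_{34}: (\gamma_{34})^2 = -1, tr(M rho(\gamma_{34})) = - \frac{4}{3}, coefficient \frac{1}{3}. Every other blade of grade <= 2 projects to 0.
Answer: -2 + \frac{1}{3} \gamma_{34}


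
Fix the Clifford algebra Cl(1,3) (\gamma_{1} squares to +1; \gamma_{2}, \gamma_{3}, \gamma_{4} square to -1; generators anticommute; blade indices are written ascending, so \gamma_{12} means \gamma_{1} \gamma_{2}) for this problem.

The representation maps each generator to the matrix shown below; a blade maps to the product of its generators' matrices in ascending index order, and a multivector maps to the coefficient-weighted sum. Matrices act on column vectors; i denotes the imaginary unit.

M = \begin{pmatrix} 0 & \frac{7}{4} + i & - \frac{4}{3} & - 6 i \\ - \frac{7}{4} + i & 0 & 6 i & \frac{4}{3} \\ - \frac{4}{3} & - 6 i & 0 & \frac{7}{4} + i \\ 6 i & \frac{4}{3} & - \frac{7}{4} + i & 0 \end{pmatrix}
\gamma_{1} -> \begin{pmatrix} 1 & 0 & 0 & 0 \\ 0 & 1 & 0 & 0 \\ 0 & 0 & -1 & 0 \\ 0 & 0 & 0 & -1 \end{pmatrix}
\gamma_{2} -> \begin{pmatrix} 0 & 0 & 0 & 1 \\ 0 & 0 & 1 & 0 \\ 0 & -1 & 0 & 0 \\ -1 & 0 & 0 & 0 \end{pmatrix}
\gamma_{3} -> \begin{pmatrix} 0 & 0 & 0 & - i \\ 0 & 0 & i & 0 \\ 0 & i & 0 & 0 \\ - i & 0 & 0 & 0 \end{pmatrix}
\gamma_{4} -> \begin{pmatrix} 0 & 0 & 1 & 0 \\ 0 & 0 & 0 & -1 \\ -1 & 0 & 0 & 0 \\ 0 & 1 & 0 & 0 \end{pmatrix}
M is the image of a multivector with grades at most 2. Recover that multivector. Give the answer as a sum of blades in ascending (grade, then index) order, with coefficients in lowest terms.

Method: the blade images are trace-orthogonal — tr(rho(e_A) rho(e_B)^-1) = 4 if A = B and 0 otherwise — and rho(e_A)^-1 = (e_A)^2 * rho(e_A) with (e_A)^2 = +1 or -1, so the coefficient of e_A in the preimage is (e_A)^2 * tr(M rho(e_A))/4.
Nonzero projections over blades of grade <= 2: \gamma_{13}: (\gamma_{13})^2 = +1, tr(M rho(\gamma_{13})) = 24, coefficient 6; \gamma_{14}: (\gamma_{14})^2 = +1, tr(M rho(\gamma_{14})) = - \frac{16}{3}, coefficient -\frac{4}{3}; \gamma_{24}: (\gamma_{24})^2 = -1, tr(M rho(\gamma_{24})) = -7, coefficient \frac{7}{4}; \gamma_{34}: (\gamma_{34})^2 = -1, tr(M rho(\gamma_{34})) = 4, coefficient -1. Every other blade of grade <= 2 projects to 0.
Answer: 6 \gamma_{13} - \frac{4}{3} \gamma_{14} + \frac{7}{4} \gamma_{24} - \gamma_{34}


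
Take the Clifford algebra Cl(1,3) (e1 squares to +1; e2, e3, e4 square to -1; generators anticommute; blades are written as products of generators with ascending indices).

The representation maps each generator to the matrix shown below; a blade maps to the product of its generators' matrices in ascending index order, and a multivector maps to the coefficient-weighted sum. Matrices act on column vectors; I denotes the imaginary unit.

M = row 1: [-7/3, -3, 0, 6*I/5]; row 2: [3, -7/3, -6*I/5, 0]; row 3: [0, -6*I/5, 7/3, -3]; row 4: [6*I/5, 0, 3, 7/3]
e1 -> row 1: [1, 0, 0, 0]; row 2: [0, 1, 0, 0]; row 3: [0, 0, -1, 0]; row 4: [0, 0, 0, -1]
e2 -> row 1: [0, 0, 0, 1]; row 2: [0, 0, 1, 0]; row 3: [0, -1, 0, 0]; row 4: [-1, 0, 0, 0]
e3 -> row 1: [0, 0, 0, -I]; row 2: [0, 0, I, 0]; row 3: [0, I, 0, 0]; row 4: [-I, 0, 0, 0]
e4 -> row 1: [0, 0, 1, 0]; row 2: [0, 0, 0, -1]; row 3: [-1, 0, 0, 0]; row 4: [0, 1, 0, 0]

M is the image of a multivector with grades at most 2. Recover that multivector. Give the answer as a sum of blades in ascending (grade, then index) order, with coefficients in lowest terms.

Method: the blade images are trace-orthogonal — tr(rho(e_A) rho(e_B)^-1) = 4 if A = B and 0 otherwise — and rho(e_A)^-1 = (e_A)^2 * rho(e_A) with (e_A)^2 = +1 or -1, so the coefficient of e_A in the preimage is (e_A)^2 * tr(M rho(e_A))/4.
Nonzero projections over blades of grade <= 2: e1: (e1)^2 = +1, tr(M rho(e1)) = -28/3, coefficient -7/3; e3: (e3)^2 = -1, tr(M rho(e3)) = 24/5, coefficient -6/5; e2 e4: (e2 e4)^2 = -1, tr(M rho(e2 e4)) = 12, coefficient -3. Every other blade of grade <= 2 projects to 0.
Answer: -7/3*e1 - 6/5*e3 - 3*e2 e4


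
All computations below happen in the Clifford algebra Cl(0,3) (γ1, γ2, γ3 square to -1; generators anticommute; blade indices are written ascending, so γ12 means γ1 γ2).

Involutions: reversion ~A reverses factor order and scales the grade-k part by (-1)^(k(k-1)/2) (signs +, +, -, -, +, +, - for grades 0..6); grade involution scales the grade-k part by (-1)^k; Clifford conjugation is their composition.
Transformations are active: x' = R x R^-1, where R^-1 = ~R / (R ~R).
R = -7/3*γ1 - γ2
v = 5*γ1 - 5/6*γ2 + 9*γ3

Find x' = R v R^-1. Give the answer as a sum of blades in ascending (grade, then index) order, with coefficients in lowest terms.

~R = -7/3*γ1 - γ2, and R ~R = -58/9, so R^-1 = ~R / (-58/9).
R v = 65/6 + 125/18*γ12 - 21*γ13 - 9*γ23
Answer: 165/58*γ1 + 365/87*γ2 - 9*γ3


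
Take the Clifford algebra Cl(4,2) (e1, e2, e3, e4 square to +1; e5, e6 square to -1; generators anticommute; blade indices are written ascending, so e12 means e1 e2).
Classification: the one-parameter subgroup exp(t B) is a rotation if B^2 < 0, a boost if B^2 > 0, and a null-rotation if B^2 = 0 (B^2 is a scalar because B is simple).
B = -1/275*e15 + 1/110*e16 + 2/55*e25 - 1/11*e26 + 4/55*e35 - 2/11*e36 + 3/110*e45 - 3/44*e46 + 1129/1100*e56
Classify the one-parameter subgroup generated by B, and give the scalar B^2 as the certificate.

B^2 term by term: the squares give (-1/275)^2*(e15)^2 + (1/110)^2*(e16)^2 + (2/55)^2*(e25)^2 + (-1/11)^2*(e26)^2 + (4/55)^2*(e35)^2 + (-2/11)^2*(e36)^2 + (3/110)^2*(e45)^2 + (-3/44)^2*(e46)^2 + (1129/1100)^2*(e56)^2 = 1/75625*(+1) + 1/12100*(+1) + 4/3025*(+1) + 1/121*(+1) + 16/3025*(+1) + 4/121*(+1) + 9/12100*(+1) + 9/1936*(+1) + 1274641/1210000*(-1) = -1 (each basis 2-blade squares to minus the product of its generators' squares); cross terms between blades sharing an index anticommute and cancel; the commuting (index-disjoint) pairs give grade-4 terms 2*c*c'*(blade product), which cancel blade by blade — e1256: -2/3025 + 2/3025 = 0; e1356: -4/3025 + 4/3025 = 0; e1456: -3/6050 + 3/6050 = 0; e2356: 8/605 - 8/605 = 0; e2456: 3/605 - 3/605 = 0; e3456: 6/605 - 6/605 = 0 — confirming B is simple. So B^2 = -1.
Answer: rotation, certificate B^2 = -1. Because -1 is invariant under every versor sandwich, the classification follows from its sign alone.


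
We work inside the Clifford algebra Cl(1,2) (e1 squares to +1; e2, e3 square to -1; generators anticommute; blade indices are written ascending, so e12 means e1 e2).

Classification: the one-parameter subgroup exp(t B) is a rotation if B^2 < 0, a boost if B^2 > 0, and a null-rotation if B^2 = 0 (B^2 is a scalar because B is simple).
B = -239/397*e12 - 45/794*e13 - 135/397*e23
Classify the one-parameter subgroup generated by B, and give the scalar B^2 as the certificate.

B^2 term by term: the squares give (-239/397)^2*(e12)^2 + (-45/794)^2*(e13)^2 + (-135/397)^2*(e23)^2 = 57121/157609*(+1) + 2025/630436*(+1) + 18225/157609*(-1) = 1/4 (each basis 2-blade squares to minus the product of its generators' squares); cross terms between blades sharing an index anticommute and cancel. So B^2 = 1/4.
Answer: boost, certificate B^2 = 1/4. Check the certificate: B^2 = 1/4, and that sign is decisive whatever form B takes.


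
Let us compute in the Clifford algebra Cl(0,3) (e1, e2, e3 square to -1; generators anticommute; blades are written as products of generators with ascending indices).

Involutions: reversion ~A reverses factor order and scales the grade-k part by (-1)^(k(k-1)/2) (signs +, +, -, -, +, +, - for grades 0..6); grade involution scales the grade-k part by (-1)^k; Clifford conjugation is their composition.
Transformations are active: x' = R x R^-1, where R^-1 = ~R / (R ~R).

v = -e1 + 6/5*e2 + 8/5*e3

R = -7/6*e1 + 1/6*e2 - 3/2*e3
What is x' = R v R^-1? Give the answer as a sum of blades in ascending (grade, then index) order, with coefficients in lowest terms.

~R = -7/6*e1 + 1/6*e2 - 3/2*e3, and R ~R = -131/36, so R^-1 = ~R / (-131/36).
R v = 31/30 - 37/30*e1 e2 - 101/30*e1 e3 + 31/15*e2 e3
Answer: 1089/655*e1 - 848/655*e2 - 98/131*e3


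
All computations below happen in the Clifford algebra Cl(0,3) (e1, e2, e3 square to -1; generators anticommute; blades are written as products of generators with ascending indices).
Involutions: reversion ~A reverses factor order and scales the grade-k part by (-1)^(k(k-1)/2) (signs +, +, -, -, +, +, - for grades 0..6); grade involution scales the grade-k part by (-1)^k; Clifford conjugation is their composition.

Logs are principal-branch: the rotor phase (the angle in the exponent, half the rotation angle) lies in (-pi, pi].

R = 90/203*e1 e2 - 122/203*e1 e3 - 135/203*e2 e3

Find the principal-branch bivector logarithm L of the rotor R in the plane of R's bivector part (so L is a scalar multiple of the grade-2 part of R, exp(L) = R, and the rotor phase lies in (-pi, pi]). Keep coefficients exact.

The scalar part of R is 0, and that scalar determines the rotor phase on the principal branch; recovering the unit plane as bivector-part over sine of the phase gives L = phase * plane.
Concretely: cos(phase) = 0 gives phase = ±pi/2, and since phase/sin(phase) is even the sign is immaterial: L = (phase/sin(phase)) * <R>_2 = (pi/2) * <R>_2.
Answer: 45*pi/203*e1 e2 - 61*pi/203*e1 e3 - 135*pi/406*e2 e3


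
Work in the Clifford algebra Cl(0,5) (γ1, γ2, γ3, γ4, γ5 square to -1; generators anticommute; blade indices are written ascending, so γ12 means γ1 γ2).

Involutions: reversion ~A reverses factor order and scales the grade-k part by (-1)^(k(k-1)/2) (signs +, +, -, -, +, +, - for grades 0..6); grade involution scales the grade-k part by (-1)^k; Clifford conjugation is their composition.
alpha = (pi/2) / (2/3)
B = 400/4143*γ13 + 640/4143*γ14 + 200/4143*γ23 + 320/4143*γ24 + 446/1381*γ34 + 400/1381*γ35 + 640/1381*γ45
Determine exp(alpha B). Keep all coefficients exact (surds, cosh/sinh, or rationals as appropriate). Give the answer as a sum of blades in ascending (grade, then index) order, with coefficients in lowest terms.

B^2 term by term: the squares give (400/4143)^2*(γ13)^2 + (640/4143)^2*(γ14)^2 + (200/4143)^2*(γ23)^2 + (320/4143)^2*(γ24)^2 + (446/1381)^2*(γ34)^2 + (400/1381)^2*(γ35)^2 + (640/1381)^2*(γ45)^2 = 160000/17164449*(-1) + 409600/17164449*(-1) + 40000/17164449*(-1) + 102400/17164449*(-1) + 198916/1907161*(-1) + 160000/1907161*(-1) + 409600/1907161*(-1) = -4/9 (each basis 2-blade squares to minus the product of its generators' squares); cross terms between blades sharing an index anticommute and cancel; the commuting (index-disjoint) pairs give grade-4 terms 2*c*c'*(blade product), which cancel blade by blade — γ1234: -256000/17164449 + 256000/17164449 = 0; γ1345: 512000/5721483 - 512000/5721483 = 0; γ2345: 256000/5721483 - 256000/5721483 = 0 — confirming B is simple. So B^2 = -4/9.
B^2 = -4/9 — the negative square puts this in the circular regime; l = 2/3, alpha*l = pi/2, so exp(alpha B) = cos(pi/2) + (sin(pi/2)/(2/3))*B = 0 + (3/2)*B.
Answer: 200/1381*γ13 + 320/1381*γ14 + 100/1381*γ23 + 160/1381*γ24 + 669/1381*γ34 + 600/1381*γ35 + 960/1381*γ45


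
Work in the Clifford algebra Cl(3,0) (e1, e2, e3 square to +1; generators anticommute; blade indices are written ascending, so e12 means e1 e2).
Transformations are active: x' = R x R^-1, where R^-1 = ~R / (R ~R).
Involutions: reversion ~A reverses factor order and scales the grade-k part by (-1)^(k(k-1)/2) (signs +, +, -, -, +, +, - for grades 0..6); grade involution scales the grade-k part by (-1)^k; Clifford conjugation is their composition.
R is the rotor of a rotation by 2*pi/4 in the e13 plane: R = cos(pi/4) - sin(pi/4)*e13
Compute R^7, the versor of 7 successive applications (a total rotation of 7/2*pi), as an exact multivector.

Rotor phase runs at HALF the rotation angle; powers of one rotor simply add phase, so after 7 steps in e13 the phase is 7*pi/4 = 7*pi/4 and R^7 = cos(7*pi/4) - sin(7*pi/4)*e13.
cos(7*pi/4) = sqrt(2)/2 and sin(7*pi/4) = -sqrt(2)/2, so R^7 = sqrt(2)/2 + sqrt(2)/2*e13. The net rotation is 3/2*pi (after discarding 1 full turn, each of which contributes a factor -1 to the rotor); the rotor keeps the half-angle phase exactly.
Answer: sqrt(2)/2 + sqrt(2)/2*e13


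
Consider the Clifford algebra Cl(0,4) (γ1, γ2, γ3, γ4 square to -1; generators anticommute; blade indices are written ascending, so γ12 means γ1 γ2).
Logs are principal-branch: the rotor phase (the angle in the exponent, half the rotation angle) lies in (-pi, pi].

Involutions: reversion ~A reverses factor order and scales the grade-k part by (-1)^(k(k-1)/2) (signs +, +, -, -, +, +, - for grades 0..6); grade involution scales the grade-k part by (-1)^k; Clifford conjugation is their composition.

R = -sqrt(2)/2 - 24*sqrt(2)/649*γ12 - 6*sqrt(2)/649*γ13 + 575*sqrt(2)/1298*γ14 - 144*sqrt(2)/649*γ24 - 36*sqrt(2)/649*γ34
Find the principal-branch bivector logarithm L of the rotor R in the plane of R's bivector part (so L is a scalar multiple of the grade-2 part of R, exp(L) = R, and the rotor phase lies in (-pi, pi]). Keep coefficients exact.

The scalar part of R is -sqrt(2)/2, which pins the rotor phase on the principal branch; dividing the bivector part by the sine of that phase recovers the unit plane, and L is the phase times that plane.
Concretely: cos(phase) = -sqrt(2)/2 gives phase = ±3*pi/4, and since phase/sin(phase) is even the sign is immaterial: L = (phase/sin(phase)) * <R>_2 = (3*sqrt(2)*pi/4) * <R>_2.
Answer: -36*pi/649*γ12 - 9*pi/649*γ13 + 1725*pi/2596*γ14 - 216*pi/649*γ24 - 54*pi/649*γ34


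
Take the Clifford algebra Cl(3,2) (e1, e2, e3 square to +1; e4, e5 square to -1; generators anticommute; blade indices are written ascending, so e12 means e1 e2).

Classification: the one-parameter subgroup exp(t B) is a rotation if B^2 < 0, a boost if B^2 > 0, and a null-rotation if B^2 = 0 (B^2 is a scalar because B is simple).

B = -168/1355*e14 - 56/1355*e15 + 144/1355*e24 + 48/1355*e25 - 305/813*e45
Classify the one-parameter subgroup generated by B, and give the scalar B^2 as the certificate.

B^2 term by term: the squares give (-168/1355)^2*(e14)^2 + (-56/1355)^2*(e15)^2 + (144/1355)^2*(e24)^2 + (48/1355)^2*(e25)^2 + (-305/813)^2*(e45)^2 = 28224/1836025*(+1) + 3136/1836025*(+1) + 20736/1836025*(+1) + 2304/1836025*(+1) + 93025/660969*(-1) = -1/9 (each basis 2-blade squares to minus the product of its generators' squares); cross terms between blades sharing an index anticommute and cancel; the commuting (index-disjoint) pairs give grade-4 terms 2*c*c'*(blade product), which cancel blade by blade — e1245: 16128/1836025 - 16128/1836025 = 0 — confirming B is simple. So B^2 = -1/9.
Answer: rotation, certificate B^2 = -1/9. One invariant decides it: the square -1/9 survives every conjugation, and its sign is exactly the classification.


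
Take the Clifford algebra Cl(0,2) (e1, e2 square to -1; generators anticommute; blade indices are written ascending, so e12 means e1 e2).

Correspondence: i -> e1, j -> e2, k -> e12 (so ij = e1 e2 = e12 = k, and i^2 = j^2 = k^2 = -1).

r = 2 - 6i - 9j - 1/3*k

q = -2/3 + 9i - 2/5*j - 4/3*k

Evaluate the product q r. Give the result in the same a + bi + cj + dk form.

In blades: q = -2/3 + 9*e1 - 2/5*e2 - 4/3*e12, r = 2 - 6*e1 - 9*e2 - 1/3*e12.
Distribute q over r term by term (generator squares from the signature, products reordered to ascending indices): (-2/3)*r = -4/3 + 4*e1 + 6*e2 + 2/9*e12; (9*e1)*r = 54 + 18*e1 + 3*e2 - 81*e12; (-2/5*e2)*r = -18/5 + 2/15*e1 - 4/5*e2 - 12/5*e12; (-4/3*e12)*r = -4/9 - 12*e1 + 8*e2 - 8/3*e12.
Sum: 2188/45 + 152/15*e1 + 81/5*e2 - 3863/45*e12; translating back through the correspondence:
Answer: 2188/45 + 152/15*i + 81/5*j - 3863/45*k


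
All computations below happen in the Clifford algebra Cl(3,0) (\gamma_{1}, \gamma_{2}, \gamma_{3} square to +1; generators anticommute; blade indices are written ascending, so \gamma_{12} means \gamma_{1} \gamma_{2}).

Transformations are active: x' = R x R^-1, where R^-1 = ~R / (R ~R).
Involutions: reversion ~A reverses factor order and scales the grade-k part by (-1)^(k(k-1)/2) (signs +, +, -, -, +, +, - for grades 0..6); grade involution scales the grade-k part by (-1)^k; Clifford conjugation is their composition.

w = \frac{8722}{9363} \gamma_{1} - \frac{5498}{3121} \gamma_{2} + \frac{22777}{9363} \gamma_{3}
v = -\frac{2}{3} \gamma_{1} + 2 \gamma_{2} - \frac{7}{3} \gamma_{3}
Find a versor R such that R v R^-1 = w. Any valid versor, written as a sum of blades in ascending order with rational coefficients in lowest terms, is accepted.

Why this works: both vectors square to \frac{89}{9}, so q(v) = q(w) and R = v + w = \frac{2480}{9363} \gamma_{1} + \frac{744}{3121} \gamma_{2} + \frac{310}{3121} \gamma_{3} carries v to w — its own direction survives, the complement (v - w)/2 flips.
Answer: \frac{2480}{9363} \gamma_{1} + \frac{744}{3121} \gamma_{2} + \frac{310}{3121} \gamma_{3}


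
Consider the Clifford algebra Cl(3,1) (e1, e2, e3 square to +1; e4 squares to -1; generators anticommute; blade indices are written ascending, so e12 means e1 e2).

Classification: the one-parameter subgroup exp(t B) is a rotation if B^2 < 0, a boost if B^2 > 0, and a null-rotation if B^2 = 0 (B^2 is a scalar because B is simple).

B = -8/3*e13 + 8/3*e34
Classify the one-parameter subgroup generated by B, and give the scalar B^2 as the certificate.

B^2 term by term: the squares give (-8/3)^2*(e13)^2 + (8/3)^2*(e34)^2 = 64/9*(-1) + 64/9*(+1) = 0 (each basis 2-blade squares to minus the product of its generators' squares); cross terms between blades sharing an index anticommute and cancel. So B^2 = 0.
Answer: null-rotation, certificate B^2 = 0. Check the certificate: B^2 = 0, and that sign is decisive whatever form B takes.


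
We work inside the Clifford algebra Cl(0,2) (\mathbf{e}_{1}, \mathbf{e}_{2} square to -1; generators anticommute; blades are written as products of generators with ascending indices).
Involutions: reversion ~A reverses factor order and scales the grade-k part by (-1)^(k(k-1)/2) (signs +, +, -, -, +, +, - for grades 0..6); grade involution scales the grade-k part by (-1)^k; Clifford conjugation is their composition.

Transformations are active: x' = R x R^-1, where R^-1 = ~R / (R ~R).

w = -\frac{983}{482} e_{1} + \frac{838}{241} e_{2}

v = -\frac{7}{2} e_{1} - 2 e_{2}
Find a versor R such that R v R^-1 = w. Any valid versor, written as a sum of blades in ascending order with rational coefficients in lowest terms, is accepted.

A norm check does it: q(v) = q(w) = -\frac{65}{4}, hence R = v + w = -\frac{1335}{241} e_{1} + \frac{356}{241} e_{2} realises the map — parallel part kept, (v - w)/2 negated, v carried to w.
Answer: -\frac{1335}{241} e_{1} + \frac{356}{241} e_{2}


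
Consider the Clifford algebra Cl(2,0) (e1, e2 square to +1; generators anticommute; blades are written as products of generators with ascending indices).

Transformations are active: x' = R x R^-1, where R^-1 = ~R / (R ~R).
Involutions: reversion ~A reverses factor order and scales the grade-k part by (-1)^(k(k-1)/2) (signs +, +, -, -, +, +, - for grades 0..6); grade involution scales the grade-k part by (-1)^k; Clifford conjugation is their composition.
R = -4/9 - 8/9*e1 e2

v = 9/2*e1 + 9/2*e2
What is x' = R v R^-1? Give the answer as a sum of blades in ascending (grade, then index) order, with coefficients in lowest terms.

~R = -4/9 + 8/9*e1 e2, and R ~R = 80/81, so R^-1 = ~R / (80/81).
R v = -6*e1 + 2*e2
Answer: 9/10*e1 - 63/10*e2


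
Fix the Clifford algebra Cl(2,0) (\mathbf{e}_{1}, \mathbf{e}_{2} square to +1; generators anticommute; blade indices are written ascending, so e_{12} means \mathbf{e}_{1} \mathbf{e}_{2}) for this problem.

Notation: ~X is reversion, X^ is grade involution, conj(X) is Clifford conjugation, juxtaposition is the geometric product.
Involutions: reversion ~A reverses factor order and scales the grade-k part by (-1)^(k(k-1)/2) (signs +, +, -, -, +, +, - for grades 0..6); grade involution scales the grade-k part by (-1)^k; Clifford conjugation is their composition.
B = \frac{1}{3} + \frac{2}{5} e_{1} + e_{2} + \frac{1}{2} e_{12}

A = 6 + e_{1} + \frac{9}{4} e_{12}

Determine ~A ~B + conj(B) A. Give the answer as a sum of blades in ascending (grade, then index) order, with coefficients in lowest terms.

first term: \frac{51}{40} + \frac{29}{60} e_{1} + \frac{32}{5} e_{2} - \frac{11}{4} e_{12}
second term: \frac{109}{40} + \frac{11}{60} e_{1} - \frac{32}{5} e_{2} - \frac{5}{4} e_{12}
Answer: 4 + \frac{2}{3} e_{1} - 4 e_{12}


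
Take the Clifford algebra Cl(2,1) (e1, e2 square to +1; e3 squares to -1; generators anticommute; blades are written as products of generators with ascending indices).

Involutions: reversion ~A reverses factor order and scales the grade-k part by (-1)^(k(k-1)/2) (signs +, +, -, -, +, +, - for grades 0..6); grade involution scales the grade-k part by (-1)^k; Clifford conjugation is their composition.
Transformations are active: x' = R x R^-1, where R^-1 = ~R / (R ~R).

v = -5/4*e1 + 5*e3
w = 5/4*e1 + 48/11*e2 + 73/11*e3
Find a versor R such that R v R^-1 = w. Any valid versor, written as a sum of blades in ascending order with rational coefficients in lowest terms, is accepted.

Reasoning: v^2 = w^2 = -375/16 since conjugation preserves the quadratic form; R = v + w = 48/11*e2 + 128/11*e3 is then valid when invertible, keeping its own part and reversing (v - w)/2.
Answer: 48/11*e2 + 128/11*e3


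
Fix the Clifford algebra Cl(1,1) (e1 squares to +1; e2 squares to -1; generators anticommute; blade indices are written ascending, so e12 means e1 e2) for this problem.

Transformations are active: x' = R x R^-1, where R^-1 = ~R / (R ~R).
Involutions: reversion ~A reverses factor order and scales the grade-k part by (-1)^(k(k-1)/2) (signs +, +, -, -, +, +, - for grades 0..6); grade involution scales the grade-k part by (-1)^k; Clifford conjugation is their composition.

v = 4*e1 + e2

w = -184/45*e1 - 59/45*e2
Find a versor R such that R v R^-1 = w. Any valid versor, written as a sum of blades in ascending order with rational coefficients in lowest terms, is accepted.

Since q(v) = q(w) = 15, the sum R = v + w = -4/45*e1 - 14/45*e2 does the job whenever invertible.
Answer: -4/45*e1 - 14/45*e2


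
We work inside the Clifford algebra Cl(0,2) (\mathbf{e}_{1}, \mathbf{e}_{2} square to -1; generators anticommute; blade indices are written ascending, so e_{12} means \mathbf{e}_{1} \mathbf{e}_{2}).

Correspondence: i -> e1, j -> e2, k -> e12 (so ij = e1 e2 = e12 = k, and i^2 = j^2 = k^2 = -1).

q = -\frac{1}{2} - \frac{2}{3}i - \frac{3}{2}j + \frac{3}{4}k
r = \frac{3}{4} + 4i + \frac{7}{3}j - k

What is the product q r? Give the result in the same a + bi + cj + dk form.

In blades: q = -\frac{1}{2} - \frac{2}{3} e_{1} - \frac{3}{2} e_{2} + \frac{3}{4} e_{12}, r = \frac{3}{4} + 4 e_{1} + \frac{7}{3} e_{2} - e_{12}.
Distribute q over r term by term (generator squares from the signature, products reordered to ascending indices): (-\frac{1}{2})*r = -\frac{3}{8} - 2 e_{1} - \frac{7}{6} e_{2} + \frac{1}{2} e_{12}; (-\frac{2}{3} e_{1})*r = \frac{8}{3} - \frac{1}{2} e_{1} - \frac{2}{3} e_{2} - \frac{14}{9} e_{12}; (-\frac{3}{2} e_{2})*r = \frac{7}{2} + \frac{3}{2} e_{1} - \frac{9}{8} e_{2} + 6 e_{12}; (\frac{3}{4} e_{12})*r = \frac{3}{4} - \frac{7}{4} e_{1} + 3 e_{2} + \frac{9}{16} e_{12}.
Sum: \frac{157}{24} - \frac{11}{4} e_{1} + \frac{1}{24} e_{2} + \frac{793}{144} e_{12}; translating back through the correspondence:
Answer: \frac{157}{24} - \frac{11}{4}i + \frac{1}{24}j + \frac{793}{144}k
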